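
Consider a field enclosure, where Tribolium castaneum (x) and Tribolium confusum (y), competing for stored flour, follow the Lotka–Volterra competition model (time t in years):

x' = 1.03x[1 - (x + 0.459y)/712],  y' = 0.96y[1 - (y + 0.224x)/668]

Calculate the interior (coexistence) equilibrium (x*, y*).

Setting both brackets to zero gives the nullclines x + 0.459y = 712 and 0.224x + y = 668.
Substituting y = 668 - 0.224x into the first: x(1 - 0.459·0.224) = 712 - 0.459·668.
So x* = 405/0.897 = 452, and then y* = 668 - 0.224·452 = 567.

x* ≈ 452, y* ≈ 567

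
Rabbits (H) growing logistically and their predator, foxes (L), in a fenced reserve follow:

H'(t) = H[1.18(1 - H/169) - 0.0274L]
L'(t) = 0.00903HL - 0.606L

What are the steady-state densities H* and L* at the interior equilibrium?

From dL/dt = 0 with L > 0: 0.00903H* = 0.606, so H* = 67.1.
Substitute into dH/dt = 0: 1.18(1 - 67.1/169) = 0.0274L*.
The bracket is 0.603, giving L* = 0.711/0.0274 = 26.

H* ≈ 67.1, L* ≈ 26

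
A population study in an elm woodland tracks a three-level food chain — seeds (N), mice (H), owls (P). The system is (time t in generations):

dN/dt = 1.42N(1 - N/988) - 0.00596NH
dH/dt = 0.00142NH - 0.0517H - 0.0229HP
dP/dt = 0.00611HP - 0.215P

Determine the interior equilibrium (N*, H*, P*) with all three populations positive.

N* ≈ 842, H* ≈ 35.2, P* ≈ 50

From dP/dt = 0: 0.00611H* = 0.215, so H* = 35.2.
From dN/dt = 0: 1.42(1 - N*/988) = 0.00596·35.2, giving N* = 988·(1 - 0.148) = 842.
From dH/dt = 0: 0.00142·842 - 0.0517 = 0.0229P*, so P* = 1.14/0.0229 = 50.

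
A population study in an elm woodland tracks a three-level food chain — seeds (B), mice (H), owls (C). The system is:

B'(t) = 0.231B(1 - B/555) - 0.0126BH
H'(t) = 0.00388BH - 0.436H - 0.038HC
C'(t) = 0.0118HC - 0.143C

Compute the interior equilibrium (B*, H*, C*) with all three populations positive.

From dC/dt = 0: 0.0118H* = 0.143, so H* = 12.1.
From dB/dt = 0: 0.231(1 - B*/555) = 0.0126·12.1, giving B* = 555·(1 - 0.661) = 188.
From dH/dt = 0: 0.00388·188 - 0.436 = 0.038C*, so C* = 0.294/0.038 = 7.74.

B* ≈ 188, H* ≈ 12.1, C* ≈ 7.74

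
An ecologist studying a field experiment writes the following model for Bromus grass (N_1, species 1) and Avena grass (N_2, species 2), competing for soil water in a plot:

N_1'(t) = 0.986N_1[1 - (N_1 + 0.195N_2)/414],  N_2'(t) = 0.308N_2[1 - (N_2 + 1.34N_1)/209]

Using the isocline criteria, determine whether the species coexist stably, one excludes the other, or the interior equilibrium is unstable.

Compare the nullcline intercepts: K1/α12 = 414/0.195 = 2120 > K2 = 209; K2/α21 = 209/1.34 = 156 < K1 = 414.
Since the inequalities point opposite ways, species 1 can invade but species 2 cannot.

species 1 excludes species 2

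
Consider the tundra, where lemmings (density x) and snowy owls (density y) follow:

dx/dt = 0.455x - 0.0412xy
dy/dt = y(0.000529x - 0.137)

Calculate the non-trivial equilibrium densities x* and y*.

x* ≈ 259, y* ≈ 11

Set dy/dt = 0 with y > 0: 0.000529x - 0.137 = 0, so x* = 0.137/0.000529 = 259.
Set dx/dt = 0 with x > 0: 0.455 - 0.0412y = 0, so y* = 0.455/0.0412 = 11.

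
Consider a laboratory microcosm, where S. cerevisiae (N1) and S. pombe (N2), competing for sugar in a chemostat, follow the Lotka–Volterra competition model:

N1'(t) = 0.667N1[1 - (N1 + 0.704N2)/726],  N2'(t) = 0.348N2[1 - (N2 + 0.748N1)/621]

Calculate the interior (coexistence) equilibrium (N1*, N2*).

Setting both brackets to zero gives the nullclines N1 + 0.704N2 = 726 and 0.748N1 + N2 = 621.
Substituting N2 = 621 - 0.748N1 into the first: N1(1 - 0.704·0.748) = 726 - 0.704·621.
So N1* = 289/0.473 = 610, and then N2* = 621 - 0.748·610 = 165.

N1* ≈ 610, N2* ≈ 165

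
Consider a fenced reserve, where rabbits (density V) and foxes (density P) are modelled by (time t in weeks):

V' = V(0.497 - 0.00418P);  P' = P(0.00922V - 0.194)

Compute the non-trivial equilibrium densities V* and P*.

V* ≈ 21, P* ≈ 119

Set dP/dt = 0 with P > 0: 0.00922V - 0.194 = 0, so V* = 0.194/0.00922 = 21.
Set dV/dt = 0 with V > 0: 0.497 - 0.00418P = 0, so P* = 0.497/0.00418 = 119.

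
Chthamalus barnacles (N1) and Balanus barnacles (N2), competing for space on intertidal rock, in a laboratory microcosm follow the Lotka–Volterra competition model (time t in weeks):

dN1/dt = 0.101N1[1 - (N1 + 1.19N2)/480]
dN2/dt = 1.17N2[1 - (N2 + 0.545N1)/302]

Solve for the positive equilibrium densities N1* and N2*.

Setting both brackets to zero gives the nullclines N1 + 1.19N2 = 480 and 0.545N1 + N2 = 302.
Substituting N2 = 302 - 0.545N1 into the first: N1(1 - 1.19·0.545) = 480 - 1.19·302.
So N1* = 121/0.351 = 343, and then N2* = 302 - 0.545·343 = 115.

N1* ≈ 343, N2* ≈ 115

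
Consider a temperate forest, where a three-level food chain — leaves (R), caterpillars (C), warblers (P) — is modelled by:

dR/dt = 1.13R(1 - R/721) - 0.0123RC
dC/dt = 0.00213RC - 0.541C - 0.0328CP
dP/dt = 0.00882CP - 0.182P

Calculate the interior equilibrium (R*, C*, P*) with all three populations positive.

R* ≈ 559, C* ≈ 20.6, P* ≈ 19.8

From dP/dt = 0: 0.00882C* = 0.182, so C* = 20.6.
From dR/dt = 0: 1.13(1 - R*/721) = 0.0123·20.6, giving R* = 721·(1 - 0.225) = 559.
From dC/dt = 0: 0.00213·559 - 0.541 = 0.0328P*, so P* = 0.65/0.0328 = 19.8.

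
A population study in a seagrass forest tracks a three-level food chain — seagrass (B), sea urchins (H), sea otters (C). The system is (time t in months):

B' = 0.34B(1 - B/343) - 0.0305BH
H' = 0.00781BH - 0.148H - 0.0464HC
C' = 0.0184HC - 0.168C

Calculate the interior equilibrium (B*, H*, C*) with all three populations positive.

From dC/dt = 0: 0.0184H* = 0.168, so H* = 9.13.
From dB/dt = 0: 0.34(1 - B*/343) = 0.0305·9.13, giving B* = 343·(1 - 0.819) = 62.1.
From dH/dt = 0: 0.00781·62.1 - 0.148 = 0.0464C*, so C* = 0.337/0.0464 = 7.26.

B* ≈ 62.1, H* ≈ 9.13, C* ≈ 7.26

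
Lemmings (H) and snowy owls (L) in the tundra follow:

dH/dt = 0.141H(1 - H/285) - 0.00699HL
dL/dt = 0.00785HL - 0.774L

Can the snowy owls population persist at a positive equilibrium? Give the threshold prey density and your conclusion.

The predator equation gives dL/dt > 0 only when H > 0.774/0.00785 = 98.6.
Without the predator, H → K = 285. Since 285 > 98.6, the predator can invade and persist.

Threshold H = 98.6; K > 98.6, so yes, the predator persists.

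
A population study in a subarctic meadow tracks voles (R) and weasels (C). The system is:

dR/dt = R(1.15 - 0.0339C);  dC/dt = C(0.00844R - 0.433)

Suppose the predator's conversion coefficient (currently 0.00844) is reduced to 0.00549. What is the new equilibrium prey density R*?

At the interior fixed point, setting dC/dt = 0 with C > 0 fixes R* = (predator death rate)/(RC coefficient) — independent of the other coefficients.
With the change, R* = 0.433/0.00549 = 78.9; it rises from 51.3.

R* ≈ 78.9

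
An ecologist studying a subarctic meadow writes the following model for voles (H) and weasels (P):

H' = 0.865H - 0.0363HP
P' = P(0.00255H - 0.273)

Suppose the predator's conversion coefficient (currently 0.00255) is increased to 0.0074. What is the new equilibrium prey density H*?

At the interior fixed point, setting dP/dt = 0 with P > 0 fixes H* = (predator death rate)/(HP coefficient) — independent of the other coefficients.
With the change, H* = 0.273/0.0074 = 36.9; it falls from 107.

H* ≈ 36.9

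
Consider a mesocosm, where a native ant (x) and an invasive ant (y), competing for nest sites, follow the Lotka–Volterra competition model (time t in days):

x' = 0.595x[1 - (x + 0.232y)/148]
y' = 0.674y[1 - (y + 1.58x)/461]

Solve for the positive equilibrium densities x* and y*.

Setting both brackets to zero gives the nullclines x + 0.232y = 148 and 1.58x + y = 461.
Substituting y = 461 - 1.58x into the first: x(1 - 0.232·1.58) = 148 - 0.232·461.
So x* = 41/0.633 = 64.8, and then y* = 461 - 1.58·64.8 = 359.

x* ≈ 64.8, y* ≈ 359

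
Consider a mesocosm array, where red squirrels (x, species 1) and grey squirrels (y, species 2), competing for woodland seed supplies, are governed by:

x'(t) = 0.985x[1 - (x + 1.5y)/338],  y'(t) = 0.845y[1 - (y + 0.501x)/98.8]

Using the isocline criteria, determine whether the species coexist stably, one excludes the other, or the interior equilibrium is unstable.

Compare the nullcline intercepts: K1/α12 = 338/1.5 = 225 > K2 = 98.8; K2/α21 = 98.8/0.501 = 197 < K1 = 338.
Since the inequalities point opposite ways, species 1 can invade but species 2 cannot.

species 1 excludes species 2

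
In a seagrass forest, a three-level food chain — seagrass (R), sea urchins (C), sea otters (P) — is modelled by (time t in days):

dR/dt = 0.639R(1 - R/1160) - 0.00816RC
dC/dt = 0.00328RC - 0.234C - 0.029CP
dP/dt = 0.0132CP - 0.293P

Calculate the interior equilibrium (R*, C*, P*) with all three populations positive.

From dP/dt = 0: 0.0132C* = 0.293, so C* = 22.2.
From dR/dt = 0: 0.639(1 - R*/1160) = 0.00816·22.2, giving R* = 1160·(1 - 0.283) = 831.
From dC/dt = 0: 0.00328·831 - 0.234 = 0.029P*, so P* = 2.49/0.029 = 85.9.

R* ≈ 831, C* ≈ 22.2, P* ≈ 85.9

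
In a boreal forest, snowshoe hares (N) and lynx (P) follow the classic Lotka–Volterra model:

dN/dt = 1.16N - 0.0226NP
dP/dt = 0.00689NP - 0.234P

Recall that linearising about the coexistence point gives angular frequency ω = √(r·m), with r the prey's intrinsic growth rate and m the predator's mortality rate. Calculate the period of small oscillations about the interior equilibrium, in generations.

T ≈ 12.1 generations

Here r = 1.16 and m = 0.234, so r·m = 0.271.
ω = √0.271 = 0.521 per generation, hence T = 2π/ω ≈ 12.1 generations.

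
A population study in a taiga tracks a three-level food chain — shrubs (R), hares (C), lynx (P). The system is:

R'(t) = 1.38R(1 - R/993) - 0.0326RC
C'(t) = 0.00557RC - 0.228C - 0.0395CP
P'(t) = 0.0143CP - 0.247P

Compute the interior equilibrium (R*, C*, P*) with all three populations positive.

From dP/dt = 0: 0.0143C* = 0.247, so C* = 17.3.
From dR/dt = 0: 1.38(1 - R*/993) = 0.0326·17.3, giving R* = 993·(1 - 0.408) = 588.
From dC/dt = 0: 0.00557·588 - 0.228 = 0.0395P*, so P* = 3.05/0.0395 = 77.1.

R* ≈ 588, C* ≈ 17.3, P* ≈ 77.1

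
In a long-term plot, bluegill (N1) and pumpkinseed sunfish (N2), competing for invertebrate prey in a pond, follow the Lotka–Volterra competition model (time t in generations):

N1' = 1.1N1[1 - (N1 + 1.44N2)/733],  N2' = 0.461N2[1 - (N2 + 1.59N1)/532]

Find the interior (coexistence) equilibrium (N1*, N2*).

N1* ≈ 25.7, N2* ≈ 491

Setting both brackets to zero gives the nullclines N1 + 1.44N2 = 733 and 1.59N1 + N2 = 532.
Substituting N2 = 532 - 1.59N1 into the first: N1(1 - 1.44·1.59) = 733 - 1.44·532.
So N1* = -33.1/-1.29 = 25.7, and then N2* = 532 - 1.59·25.7 = 491.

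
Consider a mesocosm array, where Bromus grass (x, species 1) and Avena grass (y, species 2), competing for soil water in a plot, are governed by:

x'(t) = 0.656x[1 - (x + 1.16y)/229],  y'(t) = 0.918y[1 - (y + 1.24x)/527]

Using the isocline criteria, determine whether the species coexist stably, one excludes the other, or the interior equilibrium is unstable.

species 2 excludes species 1

Compare the nullcline intercepts: K1/α12 = 229/1.16 = 197 < K2 = 527; K2/α21 = 527/1.24 = 425 > K1 = 229.
Since the inequalities point opposite ways, species 2 can invade but species 1 cannot.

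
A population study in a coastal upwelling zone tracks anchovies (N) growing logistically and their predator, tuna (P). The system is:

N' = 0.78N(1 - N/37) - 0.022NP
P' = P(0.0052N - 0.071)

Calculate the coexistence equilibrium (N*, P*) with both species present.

N* ≈ 13.7, P* ≈ 22.4

From dP/dt = 0 with P > 0: 0.0052N* = 0.071, so N* = 13.7.
Substitute into dN/dt = 0: 0.78(1 - 13.7/37) = 0.022P*.
The bracket is 0.631, giving P* = 0.492/0.022 = 22.4.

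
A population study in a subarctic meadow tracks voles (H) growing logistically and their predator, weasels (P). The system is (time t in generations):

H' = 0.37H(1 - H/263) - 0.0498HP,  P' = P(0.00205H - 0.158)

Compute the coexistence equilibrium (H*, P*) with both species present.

From dP/dt = 0 with P > 0: 0.00205H* = 0.158, so H* = 77.1.
Substitute into dH/dt = 0: 0.37(1 - 77.1/263) = 0.0498P*.
The bracket is 0.707, giving P* = 0.262/0.0498 = 5.25.

H* ≈ 77.1, P* ≈ 5.25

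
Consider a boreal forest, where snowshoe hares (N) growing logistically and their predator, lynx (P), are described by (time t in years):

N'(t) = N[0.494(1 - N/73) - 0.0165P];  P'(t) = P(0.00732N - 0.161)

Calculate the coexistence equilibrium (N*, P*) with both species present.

From dP/dt = 0 with P > 0: 0.00732N* = 0.161, so N* = 22.
Substitute into dN/dt = 0: 0.494(1 - 22/73) = 0.0165P*.
The bracket is 0.699, giving P* = 0.345/0.0165 = 20.9.

N* ≈ 22, P* ≈ 20.9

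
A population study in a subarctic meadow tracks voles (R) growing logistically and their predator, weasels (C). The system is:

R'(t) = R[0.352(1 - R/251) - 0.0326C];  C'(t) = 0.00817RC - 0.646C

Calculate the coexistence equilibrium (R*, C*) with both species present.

R* ≈ 79.1, C* ≈ 7.4

From dC/dt = 0 with C > 0: 0.00817R* = 0.646, so R* = 79.1.
Substitute into dR/dt = 0: 0.352(1 - 79.1/251) = 0.0326C*.
The bracket is 0.685, giving C* = 0.241/0.0326 = 7.4.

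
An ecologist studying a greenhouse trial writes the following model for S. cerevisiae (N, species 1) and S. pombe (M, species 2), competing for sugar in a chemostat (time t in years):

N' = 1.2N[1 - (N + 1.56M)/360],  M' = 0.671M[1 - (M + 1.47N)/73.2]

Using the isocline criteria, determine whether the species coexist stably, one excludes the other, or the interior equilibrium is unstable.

Compare the nullcline intercepts: K1/α12 = 360/1.56 = 231 > K2 = 73.2; K2/α21 = 73.2/1.47 = 49.8 < K1 = 360.
Since the inequalities point opposite ways, species 1 can invade but species 2 cannot.

species 1 excludes species 2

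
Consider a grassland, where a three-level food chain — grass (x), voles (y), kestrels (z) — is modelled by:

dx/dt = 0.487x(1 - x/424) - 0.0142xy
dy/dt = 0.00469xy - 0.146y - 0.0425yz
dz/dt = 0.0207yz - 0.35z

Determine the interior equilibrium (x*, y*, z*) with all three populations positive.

x* ≈ 215, y* ≈ 16.9, z* ≈ 20.3

From dz/dt = 0: 0.0207y* = 0.35, so y* = 16.9.
From dx/dt = 0: 0.487(1 - x*/424) = 0.0142·16.9, giving x* = 424·(1 - 0.493) = 215.
From dy/dt = 0: 0.00469·215 - 0.146 = 0.0425z*, so z* = 0.862/0.0425 = 20.3.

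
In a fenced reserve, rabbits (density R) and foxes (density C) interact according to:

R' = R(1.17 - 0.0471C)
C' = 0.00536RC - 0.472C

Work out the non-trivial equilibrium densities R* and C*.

Set dC/dt = 0 with C > 0: 0.00536R - 0.472 = 0, so R* = 0.472/0.00536 = 88.1.
Set dR/dt = 0 with R > 0: 1.17 - 0.0471C = 0, so C* = 1.17/0.0471 = 24.8.

R* ≈ 88.1, C* ≈ 24.8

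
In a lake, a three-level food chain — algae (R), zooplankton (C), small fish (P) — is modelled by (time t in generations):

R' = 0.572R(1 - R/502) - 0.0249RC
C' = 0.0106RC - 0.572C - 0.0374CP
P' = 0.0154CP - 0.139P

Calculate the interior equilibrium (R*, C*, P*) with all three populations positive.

R* ≈ 305, C* ≈ 9.03, P* ≈ 71.1

From dP/dt = 0: 0.0154C* = 0.139, so C* = 9.03.
From dR/dt = 0: 0.572(1 - R*/502) = 0.0249·9.03, giving R* = 502·(1 - 0.393) = 305.
From dC/dt = 0: 0.0106·305 - 0.572 = 0.0374P*, so P* = 2.66/0.0374 = 71.1.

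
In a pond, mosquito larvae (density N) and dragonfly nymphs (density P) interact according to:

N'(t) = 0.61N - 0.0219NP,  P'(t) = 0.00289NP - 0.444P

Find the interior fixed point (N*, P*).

N* ≈ 154, P* ≈ 27.9

Set dP/dt = 0 with P > 0: 0.00289N - 0.444 = 0, so N* = 0.444/0.00289 = 154.
Set dN/dt = 0 with N > 0: 0.61 - 0.0219P = 0, so P* = 0.61/0.0219 = 27.9.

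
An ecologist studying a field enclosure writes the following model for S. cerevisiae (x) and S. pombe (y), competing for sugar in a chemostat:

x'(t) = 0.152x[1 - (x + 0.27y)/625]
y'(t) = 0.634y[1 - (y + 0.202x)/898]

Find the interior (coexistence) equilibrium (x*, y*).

x* ≈ 405, y* ≈ 816

Setting both brackets to zero gives the nullclines x + 0.27y = 625 and 0.202x + y = 898.
Substituting y = 898 - 0.202x into the first: x(1 - 0.27·0.202) = 625 - 0.27·898.
So x* = 383/0.945 = 405, and then y* = 898 - 0.202·405 = 816.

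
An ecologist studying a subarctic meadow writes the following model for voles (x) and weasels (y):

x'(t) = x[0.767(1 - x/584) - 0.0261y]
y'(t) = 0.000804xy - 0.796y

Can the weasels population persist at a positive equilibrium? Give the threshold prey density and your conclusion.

Threshold x = 990; K < 990, so no, the predator goes extinct.

The predator equation gives dy/dt > 0 only when x > 0.796/0.000804 = 990.
Without the predator, x → K = 584. Since 584 < 990, the predator cannot invade.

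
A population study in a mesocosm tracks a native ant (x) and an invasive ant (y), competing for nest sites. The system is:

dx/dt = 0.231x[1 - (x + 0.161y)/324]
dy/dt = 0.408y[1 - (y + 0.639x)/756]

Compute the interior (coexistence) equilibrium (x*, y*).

Setting both brackets to zero gives the nullclines x + 0.161y = 324 and 0.639x + y = 756.
Substituting y = 756 - 0.639x into the first: x(1 - 0.161·0.639) = 324 - 0.161·756.
So x* = 202/0.897 = 225, and then y* = 756 - 0.639·225 = 612.

x* ≈ 225, y* ≈ 612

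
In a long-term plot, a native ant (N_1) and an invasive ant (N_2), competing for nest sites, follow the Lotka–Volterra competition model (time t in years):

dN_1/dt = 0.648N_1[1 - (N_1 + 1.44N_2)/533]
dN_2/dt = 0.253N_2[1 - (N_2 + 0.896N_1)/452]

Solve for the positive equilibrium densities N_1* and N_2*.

N_1* ≈ 406, N_2* ≈ 88.1

Setting both brackets to zero gives the nullclines N_1 + 1.44N_2 = 533 and 0.896N_1 + N_2 = 452.
Substituting N_2 = 452 - 0.896N_1 into the first: N_1(1 - 1.44·0.896) = 533 - 1.44·452.
So N_1* = -118/-0.29 = 406, and then N_2* = 452 - 0.896·406 = 88.1.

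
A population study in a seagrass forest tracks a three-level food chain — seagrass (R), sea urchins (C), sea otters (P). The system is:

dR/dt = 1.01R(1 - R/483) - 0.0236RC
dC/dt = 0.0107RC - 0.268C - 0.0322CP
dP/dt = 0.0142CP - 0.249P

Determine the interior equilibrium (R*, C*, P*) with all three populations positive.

R* ≈ 285, C* ≈ 17.5, P* ≈ 86.4

From dP/dt = 0: 0.0142C* = 0.249, so C* = 17.5.
From dR/dt = 0: 1.01(1 - R*/483) = 0.0236·17.5, giving R* = 483·(1 - 0.41) = 285.
From dC/dt = 0: 0.0107·285 - 0.268 = 0.0322P*, so P* = 2.78/0.0322 = 86.4.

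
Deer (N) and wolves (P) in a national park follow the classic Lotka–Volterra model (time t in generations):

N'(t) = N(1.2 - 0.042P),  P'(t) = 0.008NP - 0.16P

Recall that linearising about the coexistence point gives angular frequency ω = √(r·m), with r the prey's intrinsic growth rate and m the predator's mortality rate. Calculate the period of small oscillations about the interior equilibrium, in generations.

T ≈ 14.3 generations

Here r = 1.2 and m = 0.16, so r·m = 0.192.
ω = √0.192 = 0.438 per generation, hence T = 2π/ω ≈ 14.3 generations.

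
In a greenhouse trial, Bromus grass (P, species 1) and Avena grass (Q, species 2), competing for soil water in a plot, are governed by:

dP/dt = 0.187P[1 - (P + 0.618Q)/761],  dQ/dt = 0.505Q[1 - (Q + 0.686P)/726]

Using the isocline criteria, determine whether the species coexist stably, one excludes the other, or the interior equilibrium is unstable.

stable coexistence

Compare the nullcline intercepts: K1/α12 = 761/0.618 = 1230 > K2 = 726; K2/α21 = 726/0.686 = 1060 > K1 = 761.
Since both inequalities hold, each species can invade when rare, so the interior equilibrium is stable.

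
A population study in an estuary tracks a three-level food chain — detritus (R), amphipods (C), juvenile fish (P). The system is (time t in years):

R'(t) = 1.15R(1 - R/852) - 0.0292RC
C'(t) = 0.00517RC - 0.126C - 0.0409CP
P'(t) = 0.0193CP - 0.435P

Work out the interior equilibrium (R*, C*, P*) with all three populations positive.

R* ≈ 364, C* ≈ 22.5, P* ≈ 43

From dP/dt = 0: 0.0193C* = 0.435, so C* = 22.5.
From dR/dt = 0: 1.15(1 - R*/852) = 0.0292·22.5, giving R* = 852·(1 - 0.572) = 364.
From dC/dt = 0: 0.00517·364 - 0.126 = 0.0409P*, so P* = 1.76/0.0409 = 43.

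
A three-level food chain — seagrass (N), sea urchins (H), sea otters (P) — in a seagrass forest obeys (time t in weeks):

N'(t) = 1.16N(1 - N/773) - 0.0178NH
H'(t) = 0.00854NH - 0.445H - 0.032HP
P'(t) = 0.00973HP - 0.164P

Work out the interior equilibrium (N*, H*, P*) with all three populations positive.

From dP/dt = 0: 0.00973H* = 0.164, so H* = 16.9.
From dN/dt = 0: 1.16(1 - N*/773) = 0.0178·16.9, giving N* = 773·(1 - 0.259) = 573.
From dH/dt = 0: 0.00854·573 - 0.445 = 0.032P*, so P* = 4.45/0.032 = 139.

N* ≈ 573, H* ≈ 16.9, P* ≈ 139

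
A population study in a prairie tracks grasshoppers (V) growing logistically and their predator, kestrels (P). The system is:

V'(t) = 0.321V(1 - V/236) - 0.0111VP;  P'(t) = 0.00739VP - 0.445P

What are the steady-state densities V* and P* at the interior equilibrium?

V* ≈ 60.2, P* ≈ 21.5

From dP/dt = 0 with P > 0: 0.00739V* = 0.445, so V* = 60.2.
Substitute into dV/dt = 0: 0.321(1 - 60.2/236) = 0.0111P*.
The bracket is 0.745, giving P* = 0.239/0.0111 = 21.5.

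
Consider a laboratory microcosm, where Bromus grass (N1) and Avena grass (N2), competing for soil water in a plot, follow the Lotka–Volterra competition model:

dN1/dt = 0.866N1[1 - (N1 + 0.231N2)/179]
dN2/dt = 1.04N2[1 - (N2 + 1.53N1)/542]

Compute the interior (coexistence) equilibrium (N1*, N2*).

Setting both brackets to zero gives the nullclines N1 + 0.231N2 = 179 and 1.53N1 + N2 = 542.
Substituting N2 = 542 - 1.53N1 into the first: N1(1 - 0.231·1.53) = 179 - 0.231·542.
So N1* = 53.8/0.647 = 83.2, and then N2* = 542 - 1.53·83.2 = 415.

N1* ≈ 83.2, N2* ≈ 415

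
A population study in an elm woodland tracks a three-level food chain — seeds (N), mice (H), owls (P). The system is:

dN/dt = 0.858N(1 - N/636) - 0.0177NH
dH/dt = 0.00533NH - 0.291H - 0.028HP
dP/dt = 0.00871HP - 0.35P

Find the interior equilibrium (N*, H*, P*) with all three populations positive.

N* ≈ 109, H* ≈ 40.2, P* ≈ 10.3

From dP/dt = 0: 0.00871H* = 0.35, so H* = 40.2.
From dN/dt = 0: 0.858(1 - N*/636) = 0.0177·40.2, giving N* = 636·(1 - 0.829) = 109.
From dH/dt = 0: 0.00533·109 - 0.291 = 0.028P*, so P* = 0.289/0.028 = 10.3.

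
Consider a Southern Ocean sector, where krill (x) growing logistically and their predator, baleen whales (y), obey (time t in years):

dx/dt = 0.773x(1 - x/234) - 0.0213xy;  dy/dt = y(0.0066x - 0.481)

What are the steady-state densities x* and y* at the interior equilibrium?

x* ≈ 72.9, y* ≈ 25

From dy/dt = 0 with y > 0: 0.0066x* = 0.481, so x* = 72.9.
Substitute into dx/dt = 0: 0.773(1 - 72.9/234) = 0.0213y*.
The bracket is 0.689, giving y* = 0.532/0.0213 = 25.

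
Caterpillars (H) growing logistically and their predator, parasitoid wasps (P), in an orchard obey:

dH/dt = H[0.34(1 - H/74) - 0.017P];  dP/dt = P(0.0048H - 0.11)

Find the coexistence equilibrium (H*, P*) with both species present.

H* ≈ 22.9, P* ≈ 13.8

From dP/dt = 0 with P > 0: 0.0048H* = 0.11, so H* = 22.9.
Substitute into dH/dt = 0: 0.34(1 - 22.9/74) = 0.017P*.
The bracket is 0.69, giving P* = 0.235/0.017 = 13.8.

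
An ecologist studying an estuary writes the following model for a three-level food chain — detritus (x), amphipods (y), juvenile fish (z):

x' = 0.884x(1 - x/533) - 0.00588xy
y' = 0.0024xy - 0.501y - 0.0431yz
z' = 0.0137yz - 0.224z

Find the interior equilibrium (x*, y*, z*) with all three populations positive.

x* ≈ 475, y* ≈ 16.4, z* ≈ 14.8

From dz/dt = 0: 0.0137y* = 0.224, so y* = 16.4.
From dx/dt = 0: 0.884(1 - x*/533) = 0.00588·16.4, giving x* = 533·(1 - 0.109) = 475.
From dy/dt = 0: 0.0024·475 - 0.501 = 0.0431z*, so z* = 0.639/0.0431 = 14.8.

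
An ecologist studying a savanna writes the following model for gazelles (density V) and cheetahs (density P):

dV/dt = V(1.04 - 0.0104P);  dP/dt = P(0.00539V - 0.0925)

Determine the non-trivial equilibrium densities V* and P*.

V* ≈ 17.2, P* ≈ 100

Set dP/dt = 0 with P > 0: 0.00539V - 0.0925 = 0, so V* = 0.0925/0.00539 = 17.2.
Set dV/dt = 0 with V > 0: 1.04 - 0.0104P = 0, so P* = 1.04/0.0104 = 100.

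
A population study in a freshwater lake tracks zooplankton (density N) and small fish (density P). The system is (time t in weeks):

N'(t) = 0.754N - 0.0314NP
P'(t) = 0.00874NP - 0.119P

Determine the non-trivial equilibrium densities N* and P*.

Set dP/dt = 0 with P > 0: 0.00874N - 0.119 = 0, so N* = 0.119/0.00874 = 13.6.
Set dN/dt = 0 with N > 0: 0.754 - 0.0314P = 0, so P* = 0.754/0.0314 = 24.

N* ≈ 13.6, P* ≈ 24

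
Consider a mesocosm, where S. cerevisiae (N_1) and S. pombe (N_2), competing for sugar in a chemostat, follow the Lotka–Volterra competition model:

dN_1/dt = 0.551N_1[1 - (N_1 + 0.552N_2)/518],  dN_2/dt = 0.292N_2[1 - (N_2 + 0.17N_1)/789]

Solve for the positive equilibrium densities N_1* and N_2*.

Setting both brackets to zero gives the nullclines N_1 + 0.552N_2 = 518 and 0.17N_1 + N_2 = 789.
Substituting N_2 = 789 - 0.17N_1 into the first: N_1(1 - 0.552·0.17) = 518 - 0.552·789.
So N_1* = 82.5/0.906 = 91, and then N_2* = 789 - 0.17·91 = 774.

N_1* ≈ 91, N_2* ≈ 774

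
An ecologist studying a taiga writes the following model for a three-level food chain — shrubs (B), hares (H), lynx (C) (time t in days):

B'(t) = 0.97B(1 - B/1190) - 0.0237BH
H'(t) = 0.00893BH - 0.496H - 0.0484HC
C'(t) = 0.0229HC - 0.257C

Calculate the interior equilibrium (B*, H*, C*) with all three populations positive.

B* ≈ 864, H* ≈ 11.2, C* ≈ 149

From dC/dt = 0: 0.0229H* = 0.257, so H* = 11.2.
From dB/dt = 0: 0.97(1 - B*/1190) = 0.0237·11.2, giving B* = 1190·(1 - 0.274) = 864.
From dH/dt = 0: 0.00893·864 - 0.496 = 0.0484C*, so C* = 7.22/0.0484 = 149.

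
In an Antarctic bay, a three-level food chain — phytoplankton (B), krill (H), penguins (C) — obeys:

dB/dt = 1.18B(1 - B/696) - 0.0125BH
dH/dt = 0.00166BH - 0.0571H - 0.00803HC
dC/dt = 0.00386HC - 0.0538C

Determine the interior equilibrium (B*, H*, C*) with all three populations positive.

B* ≈ 593, H* ≈ 13.9, C* ≈ 116

From dC/dt = 0: 0.00386H* = 0.0538, so H* = 13.9.
From dB/dt = 0: 1.18(1 - B*/696) = 0.0125·13.9, giving B* = 696·(1 - 0.148) = 593.
From dH/dt = 0: 0.00166·593 - 0.0571 = 0.00803C*, so C* = 0.928/0.00803 = 116.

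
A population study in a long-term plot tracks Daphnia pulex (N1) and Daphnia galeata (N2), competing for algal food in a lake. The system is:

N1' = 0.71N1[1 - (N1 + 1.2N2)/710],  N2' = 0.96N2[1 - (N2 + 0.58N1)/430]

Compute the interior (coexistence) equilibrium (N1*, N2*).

Setting both brackets to zero gives the nullclines N1 + 1.2N2 = 710 and 0.58N1 + N2 = 430.
Substituting N2 = 430 - 0.58N1 into the first: N1(1 - 1.2·0.58) = 710 - 1.2·430.
So N1* = 194/0.304 = 638, and then N2* = 430 - 0.58·638 = 59.9.

N1* ≈ 638, N2* ≈ 59.9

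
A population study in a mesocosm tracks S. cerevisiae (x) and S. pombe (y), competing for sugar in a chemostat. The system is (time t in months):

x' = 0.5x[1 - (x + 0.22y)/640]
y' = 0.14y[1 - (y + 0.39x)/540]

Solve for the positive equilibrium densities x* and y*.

x* ≈ 570, y* ≈ 318

Setting both brackets to zero gives the nullclines x + 0.22y = 640 and 0.39x + y = 540.
Substituting y = 540 - 0.39x into the first: x(1 - 0.22·0.39) = 640 - 0.22·540.
So x* = 521/0.914 = 570, and then y* = 540 - 0.39·570 = 318.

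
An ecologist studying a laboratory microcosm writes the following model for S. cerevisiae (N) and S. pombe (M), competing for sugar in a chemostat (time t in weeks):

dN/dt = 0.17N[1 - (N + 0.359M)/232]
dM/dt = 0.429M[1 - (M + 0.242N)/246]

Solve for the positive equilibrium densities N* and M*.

N* ≈ 157, M* ≈ 208

Setting both brackets to zero gives the nullclines N + 0.359M = 232 and 0.242N + M = 246.
Substituting M = 246 - 0.242N into the first: N(1 - 0.359·0.242) = 232 - 0.359·246.
So N* = 144/0.913 = 157, and then M* = 246 - 0.242·157 = 208.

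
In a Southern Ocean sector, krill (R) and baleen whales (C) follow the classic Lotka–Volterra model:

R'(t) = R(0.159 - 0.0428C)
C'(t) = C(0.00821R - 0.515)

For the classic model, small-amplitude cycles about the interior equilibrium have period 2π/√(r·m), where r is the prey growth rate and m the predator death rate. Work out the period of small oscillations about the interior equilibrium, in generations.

T ≈ 22 generations

Here r = 0.159 and m = 0.515, so r·m = 0.0819.
ω = √0.0819 = 0.286 per generation, hence T = 2π/ω ≈ 22 generations.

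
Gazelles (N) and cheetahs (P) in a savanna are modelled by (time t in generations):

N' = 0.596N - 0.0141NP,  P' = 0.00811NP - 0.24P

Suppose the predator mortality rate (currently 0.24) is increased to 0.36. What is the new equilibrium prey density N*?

N* ≈ 44.4

At the interior fixed point, setting dP/dt = 0 with P > 0 fixes N* = (predator death rate)/(NP coefficient) — independent of the other coefficients.
With the change, N* = 0.36/0.00811 = 44.4; it rises from 29.6.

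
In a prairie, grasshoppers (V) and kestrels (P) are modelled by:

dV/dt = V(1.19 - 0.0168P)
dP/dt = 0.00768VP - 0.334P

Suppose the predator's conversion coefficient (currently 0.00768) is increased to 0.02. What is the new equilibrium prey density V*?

V* ≈ 16.7

At the interior fixed point, setting dP/dt = 0 with P > 0 fixes V* = (predator death rate)/(VP coefficient) — independent of the other coefficients.
With the change, V* = 0.334/0.02 = 16.7; it falls from 43.5.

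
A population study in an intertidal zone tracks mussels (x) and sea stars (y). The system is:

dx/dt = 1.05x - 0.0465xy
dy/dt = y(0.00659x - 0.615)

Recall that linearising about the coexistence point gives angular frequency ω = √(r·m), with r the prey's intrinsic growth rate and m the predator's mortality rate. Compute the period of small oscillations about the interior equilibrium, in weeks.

Here r = 1.05 and m = 0.615, so r·m = 0.646.
ω = √0.646 = 0.804 per week, hence T = 2π/ω ≈ 7.82 weeks.

T ≈ 7.82 weeks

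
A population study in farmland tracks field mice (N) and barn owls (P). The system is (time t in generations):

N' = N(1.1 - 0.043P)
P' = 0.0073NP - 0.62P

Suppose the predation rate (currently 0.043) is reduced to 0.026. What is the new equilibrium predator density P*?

At the interior fixed point, setting dN/dt = 0 with N > 0 fixes P* = (prey growth rate)/(NP coefficient) — independent of the other coefficients.
With the change, P* = 1.1/0.026 = 42.3; it rises from 25.6.

P* ≈ 42.3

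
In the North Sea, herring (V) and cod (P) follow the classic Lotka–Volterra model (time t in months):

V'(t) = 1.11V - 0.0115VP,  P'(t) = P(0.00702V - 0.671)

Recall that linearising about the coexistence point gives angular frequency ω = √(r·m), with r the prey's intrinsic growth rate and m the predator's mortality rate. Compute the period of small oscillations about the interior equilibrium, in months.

T ≈ 7.28 months

Here r = 1.11 and m = 0.671, so r·m = 0.745.
ω = √0.745 = 0.863 per month, hence T = 2π/ω ≈ 7.28 months.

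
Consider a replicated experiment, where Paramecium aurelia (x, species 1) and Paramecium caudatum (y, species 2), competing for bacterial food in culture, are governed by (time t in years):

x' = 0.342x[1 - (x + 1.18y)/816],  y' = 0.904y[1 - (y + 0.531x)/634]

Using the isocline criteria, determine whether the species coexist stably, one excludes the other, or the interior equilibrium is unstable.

stable coexistence

Compare the nullcline intercepts: K1/α12 = 816/1.18 = 692 > K2 = 634; K2/α21 = 634/0.531 = 1190 > K1 = 816.
Since both inequalities hold, each species can invade when rare, so the interior equilibrium is stable.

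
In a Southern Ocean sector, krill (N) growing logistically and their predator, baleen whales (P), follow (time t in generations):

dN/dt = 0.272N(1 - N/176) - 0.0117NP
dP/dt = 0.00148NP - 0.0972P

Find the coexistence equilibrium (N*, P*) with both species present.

N* ≈ 65.7, P* ≈ 14.6

From dP/dt = 0 with P > 0: 0.00148N* = 0.0972, so N* = 65.7.
Substitute into dN/dt = 0: 0.272(1 - 65.7/176) = 0.0117P*.
The bracket is 0.627, giving P* = 0.171/0.0117 = 14.6.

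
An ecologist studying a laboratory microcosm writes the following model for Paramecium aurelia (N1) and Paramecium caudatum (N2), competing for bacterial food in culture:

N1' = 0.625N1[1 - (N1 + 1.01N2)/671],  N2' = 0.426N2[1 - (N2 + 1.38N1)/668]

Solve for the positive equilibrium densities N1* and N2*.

N1* ≈ 9.34, N2* ≈ 655

Setting both brackets to zero gives the nullclines N1 + 1.01N2 = 671 and 1.38N1 + N2 = 668.
Substituting N2 = 668 - 1.38N1 into the first: N1(1 - 1.01·1.38) = 671 - 1.01·668.
So N1* = -3.68/-0.394 = 9.34, and then N2* = 668 - 1.38·9.34 = 655.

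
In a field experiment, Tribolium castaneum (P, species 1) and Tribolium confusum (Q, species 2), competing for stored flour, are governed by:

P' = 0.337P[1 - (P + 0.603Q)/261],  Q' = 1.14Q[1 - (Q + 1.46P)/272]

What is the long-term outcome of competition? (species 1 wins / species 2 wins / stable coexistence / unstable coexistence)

Compare the nullcline intercepts: K1/α12 = 261/0.603 = 433 > K2 = 272; K2/α21 = 272/1.46 = 186 < K1 = 261.
Since the inequalities point opposite ways, species 1 can invade but species 2 cannot.

species 1 excludes species 2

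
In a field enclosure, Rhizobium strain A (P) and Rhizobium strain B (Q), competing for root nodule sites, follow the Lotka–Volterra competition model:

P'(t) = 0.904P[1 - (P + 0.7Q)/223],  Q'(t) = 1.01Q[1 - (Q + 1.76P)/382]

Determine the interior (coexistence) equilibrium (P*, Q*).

Setting both brackets to zero gives the nullclines P + 0.7Q = 223 and 1.76P + Q = 382.
Substituting Q = 382 - 1.76P into the first: P(1 - 0.7·1.76) = 223 - 0.7·382.
So P* = -44.4/-0.232 = 191, and then Q* = 382 - 1.76·191 = 45.2.

P* ≈ 191, Q* ≈ 45.2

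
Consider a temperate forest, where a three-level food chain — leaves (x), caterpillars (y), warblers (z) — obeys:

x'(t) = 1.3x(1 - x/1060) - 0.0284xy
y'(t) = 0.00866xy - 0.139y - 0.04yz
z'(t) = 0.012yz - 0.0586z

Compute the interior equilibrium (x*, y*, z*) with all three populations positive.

x* ≈ 947, y* ≈ 4.88, z* ≈ 202

From dz/dt = 0: 0.012y* = 0.0586, so y* = 4.88.
From dx/dt = 0: 1.3(1 - x*/1060) = 0.0284·4.88, giving x* = 1060·(1 - 0.107) = 947.
From dy/dt = 0: 0.00866·947 - 0.139 = 0.04z*, so z* = 8.06/0.04 = 202.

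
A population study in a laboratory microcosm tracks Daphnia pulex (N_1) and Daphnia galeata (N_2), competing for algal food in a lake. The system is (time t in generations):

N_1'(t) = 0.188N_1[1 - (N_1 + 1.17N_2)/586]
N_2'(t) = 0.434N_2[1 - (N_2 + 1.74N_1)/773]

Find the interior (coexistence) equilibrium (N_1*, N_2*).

Setting both brackets to zero gives the nullclines N_1 + 1.17N_2 = 586 and 1.74N_1 + N_2 = 773.
Substituting N_2 = 773 - 1.74N_1 into the first: N_1(1 - 1.17·1.74) = 586 - 1.17·773.
So N_1* = -318/-1.04 = 307, and then N_2* = 773 - 1.74·307 = 238.

N_1* ≈ 307, N_2* ≈ 238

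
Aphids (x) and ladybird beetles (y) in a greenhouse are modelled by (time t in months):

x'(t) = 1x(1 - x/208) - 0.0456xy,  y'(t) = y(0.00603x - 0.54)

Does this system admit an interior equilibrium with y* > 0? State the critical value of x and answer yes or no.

Threshold x = 89.6; K > 89.6, so yes, the predator persists.

The predator equation gives dy/dt > 0 only when x > 0.54/0.00603 = 89.6.
Without the predator, x → K = 208. Since 208 > 89.6, the predator can invade and persist.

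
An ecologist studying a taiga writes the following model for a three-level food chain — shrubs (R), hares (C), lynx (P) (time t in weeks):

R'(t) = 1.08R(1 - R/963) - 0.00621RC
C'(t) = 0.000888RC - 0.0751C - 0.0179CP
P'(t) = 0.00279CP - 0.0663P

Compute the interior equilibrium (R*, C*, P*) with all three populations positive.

R* ≈ 831, C* ≈ 23.8, P* ≈ 37.1

From dP/dt = 0: 0.00279C* = 0.0663, so C* = 23.8.
From dR/dt = 0: 1.08(1 - R*/963) = 0.00621·23.8, giving R* = 963·(1 - 0.137) = 831.
From dC/dt = 0: 0.000888·831 - 0.0751 = 0.0179P*, so P* = 0.663/0.0179 = 37.1.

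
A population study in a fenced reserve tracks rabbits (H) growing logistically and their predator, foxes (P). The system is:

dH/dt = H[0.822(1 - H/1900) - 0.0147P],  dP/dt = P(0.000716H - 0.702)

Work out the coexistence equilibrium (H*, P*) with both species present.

From dP/dt = 0 with P > 0: 0.000716H* = 0.702, so H* = 980.
Substitute into dH/dt = 0: 0.822(1 - 980/1900) = 0.0147P*.
The bracket is 0.484, giving P* = 0.398/0.0147 = 27.1.

H* ≈ 980, P* ≈ 27.1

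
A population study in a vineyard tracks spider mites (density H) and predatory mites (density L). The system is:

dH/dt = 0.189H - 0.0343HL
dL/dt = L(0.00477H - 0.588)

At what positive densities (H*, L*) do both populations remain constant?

H* ≈ 123, L* ≈ 5.51

Set dL/dt = 0 with L > 0: 0.00477H - 0.588 = 0, so H* = 0.588/0.00477 = 123.
Set dH/dt = 0 with H > 0: 0.189 - 0.0343L = 0, so L* = 0.189/0.0343 = 5.51.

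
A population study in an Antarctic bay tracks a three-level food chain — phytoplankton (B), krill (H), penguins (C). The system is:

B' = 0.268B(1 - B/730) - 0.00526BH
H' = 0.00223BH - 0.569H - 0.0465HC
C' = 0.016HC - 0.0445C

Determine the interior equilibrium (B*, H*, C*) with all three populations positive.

B* ≈ 690, H* ≈ 2.78, C* ≈ 20.9

From dC/dt = 0: 0.016H* = 0.0445, so H* = 2.78.
From dB/dt = 0: 0.268(1 - B*/730) = 0.00526·2.78, giving B* = 730·(1 - 0.0546) = 690.
From dH/dt = 0: 0.00223·690 - 0.569 = 0.0465C*, so C* = 0.97/0.0465 = 20.9.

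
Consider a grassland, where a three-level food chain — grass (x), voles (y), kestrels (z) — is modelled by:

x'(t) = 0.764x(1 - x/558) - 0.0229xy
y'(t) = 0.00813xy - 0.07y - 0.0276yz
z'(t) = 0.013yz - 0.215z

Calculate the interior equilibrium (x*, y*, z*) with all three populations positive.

x* ≈ 281, y* ≈ 16.5, z* ≈ 80.4

From dz/dt = 0: 0.013y* = 0.215, so y* = 16.5.
From dx/dt = 0: 0.764(1 - x*/558) = 0.0229·16.5, giving x* = 558·(1 - 0.496) = 281.
From dy/dt = 0: 0.00813·281 - 0.07 = 0.0276z*, so z* = 2.22/0.0276 = 80.4.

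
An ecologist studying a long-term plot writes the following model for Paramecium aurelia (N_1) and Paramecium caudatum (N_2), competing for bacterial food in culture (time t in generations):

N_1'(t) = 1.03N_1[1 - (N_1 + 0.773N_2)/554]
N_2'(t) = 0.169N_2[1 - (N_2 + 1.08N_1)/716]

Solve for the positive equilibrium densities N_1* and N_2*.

Setting both brackets to zero gives the nullclines N_1 + 0.773N_2 = 554 and 1.08N_1 + N_2 = 716.
Substituting N_2 = 716 - 1.08N_1 into the first: N_1(1 - 0.773·1.08) = 554 - 0.773·716.
So N_1* = 0.532/0.165 = 3.22, and then N_2* = 716 - 1.08·3.22 = 713.

N_1* ≈ 3.22, N_2* ≈ 713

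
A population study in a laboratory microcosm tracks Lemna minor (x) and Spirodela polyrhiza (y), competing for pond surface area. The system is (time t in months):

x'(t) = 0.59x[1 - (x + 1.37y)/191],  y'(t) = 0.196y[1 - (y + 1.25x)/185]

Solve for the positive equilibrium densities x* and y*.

Setting both brackets to zero gives the nullclines x + 1.37y = 191 and 1.25x + y = 185.
Substituting y = 185 - 1.25x into the first: x(1 - 1.37·1.25) = 191 - 1.37·185.
So x* = -62.5/-0.713 = 87.6, and then y* = 185 - 1.25·87.6 = 75.4.

x* ≈ 87.6, y* ≈ 75.4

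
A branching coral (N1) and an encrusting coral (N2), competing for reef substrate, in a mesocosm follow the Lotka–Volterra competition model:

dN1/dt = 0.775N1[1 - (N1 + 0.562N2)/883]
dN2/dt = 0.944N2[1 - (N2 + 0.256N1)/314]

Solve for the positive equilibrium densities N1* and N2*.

N1* ≈ 825, N2* ≈ 103

Setting both brackets to zero gives the nullclines N1 + 0.562N2 = 883 and 0.256N1 + N2 = 314.
Substituting N2 = 314 - 0.256N1 into the first: N1(1 - 0.562·0.256) = 883 - 0.562·314.
So N1* = 707/0.856 = 825, and then N2* = 314 - 0.256·825 = 103.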